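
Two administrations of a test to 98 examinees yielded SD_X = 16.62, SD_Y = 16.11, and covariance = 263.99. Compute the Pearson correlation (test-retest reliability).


r = cov(X,Y) / (SD_X * SD_Y)
r = 263.99 / (16.62 * 16.11)
r = 263.99 / 267.7482
r = 0.986

0.986


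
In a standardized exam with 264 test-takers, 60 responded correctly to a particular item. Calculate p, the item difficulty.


Item difficulty p = number correct / total examinees
p = 60 / 264
p = 0.2273

0.2273


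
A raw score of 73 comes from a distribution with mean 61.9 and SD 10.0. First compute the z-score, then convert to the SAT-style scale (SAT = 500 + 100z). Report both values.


z = (X - mean) / SD = (73 - 61.9) / 10.0
z = 11.1 / 10.0
z = 1.11
SAT-scale = SAT = 500 + 100z
Carry z at full precision (z = 11.1 / 10.0) into the conversion:
SAT-scale = 500 + 100 * (11.1 / 10.0) = 500 + 1110 / 10.0
SAT-scale = 500 + 111.0
SAT-scale = 611.0

611.0


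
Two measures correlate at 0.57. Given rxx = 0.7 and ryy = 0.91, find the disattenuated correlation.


r_corrected = rxy / sqrt(rxx * ryy)
= 0.57 / sqrt(0.7 * 0.91)
= 0.57 / sqrt(0.637)
= 0.57 / 0.798123
r_corrected = 0.7142

0.7142


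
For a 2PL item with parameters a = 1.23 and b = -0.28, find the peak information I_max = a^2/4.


For 2PL, max info at theta = b = -0.28
I_max = a^2 / 4 = 1.23^2 / 4
= 1.5129 / 4
I_max = 0.3782

0.3782


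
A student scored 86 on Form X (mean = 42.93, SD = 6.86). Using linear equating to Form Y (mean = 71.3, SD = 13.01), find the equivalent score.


slope = SD_Y / SD_X = 13.01 / 6.86 ~ 1.8965
intercept = mean_Y - slope * mean_X = 71.3 - (13.01 / 6.86) * 42.93 ~ -10.1168
Y = slope * X + intercept. To avoid rounding drift from the rounded slope/intercept, evaluate the equivalent form Y = mean_Y + SD_Y * (X - mean_X) / SD_X at full precision:
Y = 71.3 + 13.01 * (86 - 42.93) / 6.86
Y = 71.3 + 13.01 * 43.07 / 6.86
Y = 71.3 + 560.3407 / 6.86
Y = 71.3 + 81.6823
Y = 152.9823

152.9823


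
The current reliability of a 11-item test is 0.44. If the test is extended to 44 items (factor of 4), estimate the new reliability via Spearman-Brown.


r_new = (n * rxx) / (1 + (n-1) * rxx)
r_new = (4 * 0.44) / (1 + 3 * 0.44)
r_new = 1.76 / 2.32
r_new = 0.7586

0.7586


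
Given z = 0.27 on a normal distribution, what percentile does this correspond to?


CDF(z) = 0.5 * (1 + erf(z/sqrt(2)))
erf(0.1909) = 0.2128
CDF = 0.6064
Percentile rank = 0.6064 * 100 = 60.64

60.64


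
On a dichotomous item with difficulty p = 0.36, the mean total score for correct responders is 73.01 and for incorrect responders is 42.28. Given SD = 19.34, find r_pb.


q = 1 - p = 0.64
rpb = ((M1 - M0) / SD) * sqrt(p * q)
rpb = ((73.01 - 42.28) / 19.34) * sqrt(0.36 * 0.64)
rpb = 0.7627

0.7627


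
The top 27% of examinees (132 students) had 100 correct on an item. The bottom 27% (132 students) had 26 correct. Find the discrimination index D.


p_upper = 100/132 = 0.7576
p_lower = 26/132 = 0.197
D = 0.7576 - 0.197 = 0.5606

0.5606


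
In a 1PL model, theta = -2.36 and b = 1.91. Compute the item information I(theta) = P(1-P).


P = 1/(1+exp(-(-2.36-1.91))) = 0.0138
I = P*(1-P) = 0.0138 * 0.9862
I = 0.0136

0.0136


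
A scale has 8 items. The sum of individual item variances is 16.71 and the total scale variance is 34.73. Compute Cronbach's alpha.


alpha = (k/(k-1)) * (1 - sum(si^2)/s_total^2)
= (8/7) * (1 - 16.71/34.73)
alpha = 0.593

0.593


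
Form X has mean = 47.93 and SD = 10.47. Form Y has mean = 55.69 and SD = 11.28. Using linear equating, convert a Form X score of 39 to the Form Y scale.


slope = SD_Y / SD_X = 11.28 / 10.47 ~ 1.0774
intercept = mean_Y - slope * mean_X = 55.69 - (11.28 / 10.47) * 47.93 ~ 4.0519
Y = slope * X + intercept. To avoid rounding drift from the rounded slope/intercept, evaluate the equivalent form Y = mean_Y + SD_Y * (X - mean_X) / SD_X at full precision:
Y = 55.69 + 11.28 * (39 - 47.93) / 10.47
Y = 55.69 - 11.28 * 8.93 / 10.47
Y = 55.69 - 100.7304 / 10.47
Y = 55.69 - 9.6209
Y = 46.0691

46.0691


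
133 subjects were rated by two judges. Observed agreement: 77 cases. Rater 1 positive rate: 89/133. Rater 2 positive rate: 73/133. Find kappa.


P_o = 77/133 = 0.578947
P_e = (89*73 + 44*60) / 17689 = 0.516536
kappa = (P_o - P_e) / (1 - P_e)
kappa = (0.578947 - 0.516536) / (1 - 0.516536)
kappa = 0.1291

0.1291


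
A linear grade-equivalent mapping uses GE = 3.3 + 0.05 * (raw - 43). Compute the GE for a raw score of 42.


raw - median = 42 - 43 = -1
slope * diff = 0.05 * -1 = -0.05
GE = 3.3 + -0.05
GE = 3.25

3.25


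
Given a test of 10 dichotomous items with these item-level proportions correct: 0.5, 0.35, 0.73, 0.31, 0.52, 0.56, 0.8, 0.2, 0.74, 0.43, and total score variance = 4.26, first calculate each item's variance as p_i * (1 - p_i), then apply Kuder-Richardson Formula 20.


For each item, compute p_i * q_i:
  Item 1: 0.5 * 0.5 = 0.25
  Item 2: 0.35 * 0.65 = 0.2275
  Item 3: 0.73 * 0.27 = 0.1971
  Item 4: 0.31 * 0.69 = 0.2139
  Item 5: 0.52 * 0.48 = 0.2496
  Item 6: 0.56 * 0.44 = 0.2464
  Item 7: 0.8 * 0.2 = 0.16
  Item 8: 0.2 * 0.8 = 0.16
  Item 9: 0.74 * 0.26 = 0.1924
  Item 10: 0.43 * 0.57 = 0.2451
Sum(p_i * q_i) = 0.25 + 0.2275 + 0.1971 + 0.2139 + 0.2496 + 0.2464 + 0.16 + 0.16 + 0.1924 + 0.2451 = 2.142
KR-20 = (k/(k-1)) * (1 - Sum(p_i*q_i) / Var_total)
= (10/9) * (1 - 2.142/4.26)
= 1.1111 * 0.4972
KR-20 = 0.5524

0.5524


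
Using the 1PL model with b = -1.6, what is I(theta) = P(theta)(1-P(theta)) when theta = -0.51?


P = 1/(1+exp(-(-0.51--1.6))) = 0.7484
I = P*(1-P) = 0.7484 * 0.2516
I = 0.1883

0.1883


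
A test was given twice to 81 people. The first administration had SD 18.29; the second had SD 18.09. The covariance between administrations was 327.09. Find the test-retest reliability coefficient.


r = cov(X,Y) / (SD_X * SD_Y)
r = 327.09 / (18.29 * 18.09)
r = 327.09 / 330.8661
r = 0.9886

0.9886


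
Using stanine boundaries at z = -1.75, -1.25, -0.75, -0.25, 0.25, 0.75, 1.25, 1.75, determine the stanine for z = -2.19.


Stanine boundaries: [-1.75, -1.25, -0.75, -0.25, 0.25, 0.75, 1.25, 1.75]
z = -2.19
Check each boundary:
  z < -1.75
  z < -1.25
  z < -0.75
  z < -0.25
  z < 0.25
  z < 0.75
  z < 1.25
  z < 1.75
Highest qualifying boundary gives stanine = 1

1


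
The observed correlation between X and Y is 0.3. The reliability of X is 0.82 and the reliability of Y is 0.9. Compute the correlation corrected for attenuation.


r_corrected = rxy / sqrt(rxx * ryy)
= 0.3 / sqrt(0.82 * 0.9)
= 0.3 / sqrt(0.738)
= 0.3 / 0.859069
r_corrected = 0.3492

0.3492


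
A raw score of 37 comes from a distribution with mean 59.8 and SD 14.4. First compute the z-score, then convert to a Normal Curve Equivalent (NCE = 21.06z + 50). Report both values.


z = (X - mean) / SD = (37 - 59.8) / 14.4
z = -22.8 / 14.4
z = -1.5833
NCE = NCE = 21.06z + 50
Carry z at full precision (z = -22.8 / 14.4) into the conversion:
NCE = 21.06 * (-22.8 / 14.4) + 50 = -480.168 / 14.4 + 50
NCE = -33.345 + 50
NCE = 16.655

16.655


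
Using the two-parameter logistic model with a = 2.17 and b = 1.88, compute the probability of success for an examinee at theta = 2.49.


a*(theta - b) = 2.17 * (2.49 - 1.88) = 1.3237
exp(-1.3237) = 0.2661
P = 1 / (1 + 0.2661)
P = 0.7898

0.7898


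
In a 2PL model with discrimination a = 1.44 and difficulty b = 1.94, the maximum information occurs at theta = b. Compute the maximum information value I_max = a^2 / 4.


For 2PL, max info at theta = b = 1.94
I_max = a^2 / 4 = 1.44^2 / 4
= 2.0736 / 4
I_max = 0.5184

0.5184


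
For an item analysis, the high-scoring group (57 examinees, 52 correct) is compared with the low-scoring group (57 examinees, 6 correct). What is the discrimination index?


p_upper = 52/57 = 0.9123
p_lower = 6/57 = 0.1053
D = 0.9123 - 0.1053 = 0.807

0.807


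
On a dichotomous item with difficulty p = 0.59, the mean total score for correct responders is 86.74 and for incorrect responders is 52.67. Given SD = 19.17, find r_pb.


q = 1 - p = 0.41
rpb = ((M1 - M0) / SD) * sqrt(p * q)
rpb = ((86.74 - 52.67) / 19.17) * sqrt(0.59 * 0.41)
rpb = 0.8741

0.8741


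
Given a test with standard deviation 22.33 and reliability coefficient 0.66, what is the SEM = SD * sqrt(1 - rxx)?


SEM = SD * sqrt(1 - rxx)
SEM = 22.33 * sqrt(1 - 0.66)
SEM = 22.33 * sqrt(0.34) = 22.33 * 0.583095
SEM = 13.0205

13.0205


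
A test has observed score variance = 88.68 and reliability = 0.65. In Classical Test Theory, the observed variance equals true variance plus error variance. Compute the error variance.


var_true = rxx * var_obs = 0.65 * 88.68 = 57.642
var_error = var_obs - var_true
var_error = 88.68 - 57.642
var_error = 31.038

31.038


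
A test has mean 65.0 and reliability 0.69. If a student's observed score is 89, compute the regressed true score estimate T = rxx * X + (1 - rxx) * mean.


T_est = rxx * X + (1 - rxx) * mean
T_est = 0.69 * 89 + 0.31 * 65.0
T_est = 61.41 + 20.15
T_est = 81.56

81.56


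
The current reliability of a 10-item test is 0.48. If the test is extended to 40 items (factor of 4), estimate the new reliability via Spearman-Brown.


r_new = (n * rxx) / (1 + (n-1) * rxx)
r_new = (4 * 0.48) / (1 + 3 * 0.48)
r_new = 1.92 / 2.44
r_new = 0.7869

0.7869


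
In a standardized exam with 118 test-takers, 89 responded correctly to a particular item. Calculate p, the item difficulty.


Item difficulty p = number correct / total examinees
p = 89 / 118
p = 0.7542

0.7542


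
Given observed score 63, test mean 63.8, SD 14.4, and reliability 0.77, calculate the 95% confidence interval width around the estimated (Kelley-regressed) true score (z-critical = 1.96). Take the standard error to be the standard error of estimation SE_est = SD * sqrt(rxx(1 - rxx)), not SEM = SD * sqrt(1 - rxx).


True score estimate = 0.77*63 + 0.23*63.8 = 63.184
SE_est = SD * sqrt(rxx * (1 - rxx)) = 14.4 * sqrt(0.77 * 0.23) = 14.4 * sqrt(0.1771) = 6.059988
CI = T_est +/- z * SE_est, so width = 2 * z * SE_est = 2 * 1.96 * 6.059988
Width = 23.7552

23.7552


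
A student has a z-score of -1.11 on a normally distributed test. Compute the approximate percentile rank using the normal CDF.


CDF(z) = 0.5 * (1 + erf(z/sqrt(2)))
erf(-0.7849) = -0.733
CDF = 0.1335
Percentile rank = 0.1335 * 100 = 13.35

13.35


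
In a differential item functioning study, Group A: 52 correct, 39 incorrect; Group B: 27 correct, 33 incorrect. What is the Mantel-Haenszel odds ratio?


Odds_A = 52/39 = 1.3333
Odds_B = 27/33 = 0.8182
OR = Odds_A / Odds_B = 1.3333 / 0.8182
Exactly, OR = (52 * 33) / (39 * 27) = 1716 / 1053
OR = 1.6296

1.6296


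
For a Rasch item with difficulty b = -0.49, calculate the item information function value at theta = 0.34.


P = 1/(1+exp(-(0.34--0.49))) = 0.6964
I = P*(1-P) = 0.6964 * 0.3036
I = 0.2114

0.2114


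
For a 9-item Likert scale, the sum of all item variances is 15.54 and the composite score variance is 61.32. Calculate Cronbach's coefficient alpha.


alpha = (k/(k-1)) * (1 - sum(si^2)/s_total^2)
= (9/8) * (1 - 15.54/61.32)
alpha = 0.8399

0.8399


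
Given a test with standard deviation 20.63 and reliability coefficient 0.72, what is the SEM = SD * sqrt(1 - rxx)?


SEM = SD * sqrt(1 - rxx)
SEM = 20.63 * sqrt(1 - 0.72)
SEM = 20.63 * sqrt(0.28) = 20.63 * 0.52915
SEM = 10.9164

10.9164


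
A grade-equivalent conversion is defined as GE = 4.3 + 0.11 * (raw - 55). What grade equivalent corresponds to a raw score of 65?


raw - median = 65 - 55 = 10
slope * diff = 0.11 * 10 = 1.1
GE = 4.3 + 1.1
GE = 5.4

5.4


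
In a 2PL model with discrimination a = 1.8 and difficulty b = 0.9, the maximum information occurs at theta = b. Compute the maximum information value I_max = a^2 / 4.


For 2PL, max info at theta = b = 0.9
I_max = a^2 / 4 = 1.8^2 / 4
= 3.24 / 4
I_max = 0.81

0.81


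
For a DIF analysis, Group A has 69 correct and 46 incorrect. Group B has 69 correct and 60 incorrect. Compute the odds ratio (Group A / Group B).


Odds_A = 69/46 = 1.5
Odds_B = 69/60 = 1.15
OR = Odds_A / Odds_B = 1.5 / 1.15
Exactly, OR = (69 * 60) / (46 * 69) = 4140 / 3174
OR = 1.3043

1.3043


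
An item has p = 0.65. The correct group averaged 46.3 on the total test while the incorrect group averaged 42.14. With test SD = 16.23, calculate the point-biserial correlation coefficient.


q = 1 - p = 0.35
rpb = ((M1 - M0) / SD) * sqrt(p * q)
rpb = ((46.3 - 42.14) / 16.23) * sqrt(0.65 * 0.35)
rpb = 0.1223

0.1223


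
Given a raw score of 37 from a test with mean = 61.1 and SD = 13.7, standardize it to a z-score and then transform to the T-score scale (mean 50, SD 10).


z = (X - mean) / SD = (37 - 61.1) / 13.7
z = -24.1 / 13.7
z = -1.7591
T-score = T = 50 + 10z
Carry z at full precision (z = -24.1 / 13.7) into the conversion:
T-score = 50 + 10 * (-24.1 / 13.7) = 50 + -241 / 13.7
T-score = 50 + -17.5912
T-score = 32.4088

32.4088


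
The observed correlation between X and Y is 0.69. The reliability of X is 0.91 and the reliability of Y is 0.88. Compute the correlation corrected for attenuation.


r_corrected = rxy / sqrt(rxx * ryy)
= 0.69 / sqrt(0.91 * 0.88)
= 0.69 / sqrt(0.8008)
= 0.69 / 0.894874
r_corrected = 0.7711

0.7711


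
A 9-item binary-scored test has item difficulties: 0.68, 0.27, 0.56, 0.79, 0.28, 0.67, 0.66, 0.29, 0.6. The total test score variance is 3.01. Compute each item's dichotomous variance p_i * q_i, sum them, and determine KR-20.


For each item, compute p_i * q_i:
  Item 1: 0.68 * 0.32 = 0.2176
  Item 2: 0.27 * 0.73 = 0.1971
  Item 3: 0.56 * 0.44 = 0.2464
  Item 4: 0.79 * 0.21 = 0.1659
  Item 5: 0.28 * 0.72 = 0.2016
  Item 6: 0.67 * 0.33 = 0.2211
  Item 7: 0.66 * 0.34 = 0.2244
  Item 8: 0.29 * 0.71 = 0.2059
  Item 9: 0.6 * 0.4 = 0.24
Sum(p_i * q_i) = 0.2176 + 0.1971 + 0.2464 + 0.1659 + 0.2016 + 0.2211 + 0.2244 + 0.2059 + 0.24 = 1.92
KR-20 = (k/(k-1)) * (1 - Sum(p_i*q_i) / Var_total)
= (9/8) * (1 - 1.92/3.01)
= 1.125 * 0.3621
KR-20 = 0.4074

0.4074


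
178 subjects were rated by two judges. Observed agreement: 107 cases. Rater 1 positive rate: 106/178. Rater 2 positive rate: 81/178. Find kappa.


P_o = 107/178 = 0.601124
P_e = (106*81 + 72*97) / 31684 = 0.491415
kappa = (P_o - P_e) / (1 - P_e)
kappa = (0.601124 - 0.491415) / (1 - 0.491415)
kappa = 0.2157

0.2157


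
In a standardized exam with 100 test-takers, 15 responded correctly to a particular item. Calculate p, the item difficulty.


Item difficulty p = number correct / total examinees
p = 15 / 100
p = 0.15

0.15


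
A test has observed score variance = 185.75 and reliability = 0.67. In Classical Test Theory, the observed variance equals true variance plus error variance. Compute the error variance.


var_true = rxx * var_obs = 0.67 * 185.75 = 124.4525
var_error = var_obs - var_true
var_error = 185.75 - 124.4525
var_error = 61.2975

61.2975


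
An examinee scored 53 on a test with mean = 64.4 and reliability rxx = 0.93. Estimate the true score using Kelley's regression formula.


T_est = rxx * X + (1 - rxx) * mean
T_est = 0.93 * 53 + 0.07 * 64.4
T_est = 49.29 + 4.508
T_est = 53.798

53.798


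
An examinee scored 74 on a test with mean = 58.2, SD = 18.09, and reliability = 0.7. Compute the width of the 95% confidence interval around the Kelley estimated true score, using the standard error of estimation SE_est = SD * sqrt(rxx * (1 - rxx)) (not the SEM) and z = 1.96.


True score estimate = 0.7*74 + 0.3*58.2 = 69.26
SE_est = SD * sqrt(rxx * (1 - rxx)) = 18.09 * sqrt(0.7 * 0.3) = 18.09 * sqrt(0.21) = 8.289879
CI = T_est +/- z * SE_est, so width = 2 * z * SE_est = 2 * 1.96 * 8.289879
Width = 32.4963

32.4963


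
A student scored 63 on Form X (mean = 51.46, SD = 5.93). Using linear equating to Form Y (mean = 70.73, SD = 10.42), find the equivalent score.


slope = SD_Y / SD_X = 10.42 / 5.93 ~ 1.7572
intercept = mean_Y - slope * mean_X = 70.73 - (10.42 / 5.93) * 51.46 ~ -19.6938
Y = slope * X + intercept. To avoid rounding drift from the rounded slope/intercept, evaluate the equivalent form Y = mean_Y + SD_Y * (X - mean_X) / SD_X at full precision:
Y = 70.73 + 10.42 * (63 - 51.46) / 5.93
Y = 70.73 + 10.42 * 11.54 / 5.93
Y = 70.73 + 120.2468 / 5.93
Y = 70.73 + 20.2777
Y = 91.0077

91.0077


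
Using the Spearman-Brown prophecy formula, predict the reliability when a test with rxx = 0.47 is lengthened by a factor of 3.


r_new = (n * rxx) / (1 + (n-1) * rxx)
r_new = (3 * 0.47) / (1 + 2 * 0.47)
r_new = 1.41 / 1.94
r_new = 0.7268

0.7268


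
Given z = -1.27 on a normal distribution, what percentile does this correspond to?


CDF(z) = 0.5 * (1 + erf(z/sqrt(2)))
erf(-0.898) = -0.7959
CDF = 0.102
Percentile rank = 0.102 * 100 = 10.2

10.2


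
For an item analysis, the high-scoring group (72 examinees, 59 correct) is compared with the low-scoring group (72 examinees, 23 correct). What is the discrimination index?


p_upper = 59/72 = 0.8194
p_lower = 23/72 = 0.3194
D = 0.8194 - 0.3194 = 0.5

0.5


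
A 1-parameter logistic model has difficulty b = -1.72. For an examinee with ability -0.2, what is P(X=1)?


theta - b = -0.2 - -1.72 = 1.52
exp(-(theta - b)) = exp(-1.52) = 0.2187
P = 1 / (1 + 0.2187)
P = 0.8205

0.8205


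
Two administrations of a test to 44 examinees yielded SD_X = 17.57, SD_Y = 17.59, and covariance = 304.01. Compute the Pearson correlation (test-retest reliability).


r = cov(X,Y) / (SD_X * SD_Y)
r = 304.01 / (17.57 * 17.59)
r = 304.01 / 309.0563
r = 0.9837

0.9837


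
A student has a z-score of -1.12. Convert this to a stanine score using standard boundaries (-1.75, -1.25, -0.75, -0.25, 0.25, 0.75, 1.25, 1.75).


Stanine boundaries: [-1.75, -1.25, -0.75, -0.25, 0.25, 0.75, 1.25, 1.75]
z = -1.12
Check each boundary:
  z >= -1.75 -> could be stanine 2
  z >= -1.25 -> could be stanine 3
  z < -0.75
  z < -0.25
  z < 0.25
  z < 0.75
  z < 1.25
  z < 1.75
Highest qualifying boundary gives stanine = 3

3


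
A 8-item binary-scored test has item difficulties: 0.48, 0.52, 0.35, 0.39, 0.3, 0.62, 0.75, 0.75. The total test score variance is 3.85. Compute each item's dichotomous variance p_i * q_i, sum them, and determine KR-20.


For each item, compute p_i * q_i:
  Item 1: 0.48 * 0.52 = 0.2496
  Item 2: 0.52 * 0.48 = 0.2496
  Item 3: 0.35 * 0.65 = 0.2275
  Item 4: 0.39 * 0.61 = 0.2379
  Item 5: 0.3 * 0.7 = 0.21
  Item 6: 0.62 * 0.38 = 0.2356
  Item 7: 0.75 * 0.25 = 0.1875
  Item 8: 0.75 * 0.25 = 0.1875
Sum(p_i * q_i) = 0.2496 + 0.2496 + 0.2275 + 0.2379 + 0.21 + 0.2356 + 0.1875 + 0.1875 = 1.7852
KR-20 = (k/(k-1)) * (1 - Sum(p_i*q_i) / Var_total)
= (8/7) * (1 - 1.7852/3.85)
= 1.1429 * 0.5363
KR-20 = 0.6129

0.6129


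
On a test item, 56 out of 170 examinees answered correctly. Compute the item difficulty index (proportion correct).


Item difficulty p = number correct / total examinees
p = 56 / 170
p = 0.3294

0.3294


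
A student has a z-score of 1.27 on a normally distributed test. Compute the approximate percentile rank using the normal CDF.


CDF(z) = 0.5 * (1 + erf(z/sqrt(2)))
erf(0.898) = 0.7959
CDF = 0.898
Percentile rank = 0.898 * 100 = 89.8

89.8


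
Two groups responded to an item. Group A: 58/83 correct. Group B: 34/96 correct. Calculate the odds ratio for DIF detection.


Odds_A = 58/25 = 2.32
Odds_B = 34/62 = 0.5484
OR = Odds_A / Odds_B = 2.32 / 0.5484
Exactly, OR = (58 * 62) / (25 * 34) = 3596 / 850
OR = 4.2306

4.2306


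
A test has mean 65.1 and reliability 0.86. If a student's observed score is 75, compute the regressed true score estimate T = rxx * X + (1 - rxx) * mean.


T_est = rxx * X + (1 - rxx) * mean
T_est = 0.86 * 75 + 0.14 * 65.1
T_est = 64.5 + 9.114
T_est = 73.614

73.614


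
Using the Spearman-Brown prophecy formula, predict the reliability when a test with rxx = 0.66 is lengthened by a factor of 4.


r_new = (n * rxx) / (1 + (n-1) * rxx)
r_new = (4 * 0.66) / (1 + 3 * 0.66)
r_new = 2.64 / 2.98
r_new = 0.8859

0.8859


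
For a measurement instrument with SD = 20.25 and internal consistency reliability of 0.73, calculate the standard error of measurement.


SEM = SD * sqrt(1 - rxx)
SEM = 20.25 * sqrt(1 - 0.73)
SEM = 20.25 * sqrt(0.27) = 20.25 * 0.519615
SEM = 10.5222

10.5222


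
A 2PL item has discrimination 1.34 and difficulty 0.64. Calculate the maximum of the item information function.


For 2PL, max info at theta = b = 0.64
I_max = a^2 / 4 = 1.34^2 / 4
= 1.7956 / 4
I_max = 0.4489

0.4489


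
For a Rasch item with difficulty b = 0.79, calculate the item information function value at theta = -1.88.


P = 1/(1+exp(-(-1.88-0.79))) = 0.0648
I = P*(1-P) = 0.0648 * 0.9352
I = 0.0606

0.0606


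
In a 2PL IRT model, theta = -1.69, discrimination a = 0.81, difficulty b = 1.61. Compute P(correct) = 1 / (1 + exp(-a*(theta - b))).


a*(theta - b) = 0.81 * (-1.69 - 1.61) = -2.673
exp(--2.673) = 14.4834
P = 1 / (1 + 14.4834)
P = 0.0646

0.0646


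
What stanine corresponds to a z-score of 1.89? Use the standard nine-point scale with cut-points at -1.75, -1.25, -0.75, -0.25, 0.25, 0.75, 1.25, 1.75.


Stanine boundaries: [-1.75, -1.25, -0.75, -0.25, 0.25, 0.75, 1.25, 1.75]
z = 1.89
Check each boundary:
  z >= -1.75 -> could be stanine 2
  z >= -1.25 -> could be stanine 3
  z >= -0.75 -> could be stanine 4
  z >= -0.25 -> could be stanine 5
  z >= 0.25 -> could be stanine 6
  z >= 0.75 -> could be stanine 7
  z >= 1.25 -> could be stanine 8
  z >= 1.75 -> could be stanine 9
Highest qualifying boundary gives stanine = 9

9


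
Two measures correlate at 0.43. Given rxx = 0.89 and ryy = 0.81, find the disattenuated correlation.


r_corrected = rxy / sqrt(rxx * ryy)
= 0.43 / sqrt(0.89 * 0.81)
= 0.43 / sqrt(0.7209)
= 0.43 / 0.849058
r_corrected = 0.5064

0.5064


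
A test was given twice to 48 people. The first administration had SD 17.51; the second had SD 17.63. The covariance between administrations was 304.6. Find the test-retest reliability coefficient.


r = cov(X,Y) / (SD_X * SD_Y)
r = 304.6 / (17.51 * 17.63)
r = 304.6 / 308.7013
r = 0.9867

0.9867


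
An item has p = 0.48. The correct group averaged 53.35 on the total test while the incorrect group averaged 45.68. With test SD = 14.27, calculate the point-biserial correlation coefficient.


q = 1 - p = 0.52
rpb = ((M1 - M0) / SD) * sqrt(p * q)
rpb = ((53.35 - 45.68) / 14.27) * sqrt(0.48 * 0.52)
rpb = 0.2685

0.2685


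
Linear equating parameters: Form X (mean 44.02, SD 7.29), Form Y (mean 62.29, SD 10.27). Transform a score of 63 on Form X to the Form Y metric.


slope = SD_Y / SD_X = 10.27 / 7.29 ~ 1.4088
intercept = mean_Y - slope * mean_X = 62.29 - (10.27 / 7.29) * 44.02 ~ 0.2755
Y = slope * X + intercept. To avoid rounding drift from the rounded slope/intercept, evaluate the equivalent form Y = mean_Y + SD_Y * (X - mean_X) / SD_X at full precision:
Y = 62.29 + 10.27 * (63 - 44.02) / 7.29
Y = 62.29 + 10.27 * 18.98 / 7.29
Y = 62.29 + 194.9246 / 7.29
Y = 62.29 + 26.7386
Y = 89.0286

89.0286


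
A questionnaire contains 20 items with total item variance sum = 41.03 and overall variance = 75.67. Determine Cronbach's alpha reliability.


alpha = (k/(k-1)) * (1 - sum(si^2)/s_total^2)
= (20/19) * (1 - 41.03/75.67)
alpha = 0.4819

0.4819


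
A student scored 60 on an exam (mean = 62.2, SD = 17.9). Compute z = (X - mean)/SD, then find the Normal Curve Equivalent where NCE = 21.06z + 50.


z = (X - mean) / SD = (60 - 62.2) / 17.9
z = -2.2 / 17.9
z = -0.1229
NCE = NCE = 21.06z + 50
Carry z at full precision (z = -2.2 / 17.9) into the conversion:
NCE = 21.06 * (-2.2 / 17.9) + 50 = -46.332 / 17.9 + 50
NCE = -2.5884 + 50
NCE = 47.4116

47.4116


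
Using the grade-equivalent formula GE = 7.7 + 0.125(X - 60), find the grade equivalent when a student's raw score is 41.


raw - median = 41 - 60 = -19
slope * diff = 0.125 * -19 = -2.375
GE = 7.7 + -2.375
GE = 5.325

5.325


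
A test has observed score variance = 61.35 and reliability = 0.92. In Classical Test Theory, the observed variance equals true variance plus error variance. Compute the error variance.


var_true = rxx * var_obs = 0.92 * 61.35 = 56.442
var_error = var_obs - var_true
var_error = 61.35 - 56.442
var_error = 4.908

4.908


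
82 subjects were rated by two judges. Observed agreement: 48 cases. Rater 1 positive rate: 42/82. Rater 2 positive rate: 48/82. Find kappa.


P_o = 48/82 = 0.585366
P_e = (42*48 + 40*34) / 6724 = 0.502082
kappa = (P_o - P_e) / (1 - P_e)
kappa = (0.585366 - 0.502082) / (1 - 0.502082)
kappa = 0.1673

0.1673


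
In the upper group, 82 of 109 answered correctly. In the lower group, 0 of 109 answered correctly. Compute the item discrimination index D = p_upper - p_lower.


p_upper = 82/109 = 0.7523
p_lower = 0/109 = 0.0
D = 0.7523 - 0.0 = 0.7523

0.7523


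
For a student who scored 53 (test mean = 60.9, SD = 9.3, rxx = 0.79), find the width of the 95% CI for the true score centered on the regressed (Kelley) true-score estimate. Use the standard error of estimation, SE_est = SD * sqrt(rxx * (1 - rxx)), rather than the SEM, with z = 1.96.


True score estimate = 0.79*53 + 0.21*60.9 = 54.659
SE_est = SD * sqrt(rxx * (1 - rxx)) = 9.3 * sqrt(0.79 * 0.21) = 9.3 * sqrt(0.1659) = 3.787967
CI = T_est +/- z * SE_est, so width = 2 * z * SE_est = 2 * 1.96 * 3.787967
Width = 14.8488

14.8488


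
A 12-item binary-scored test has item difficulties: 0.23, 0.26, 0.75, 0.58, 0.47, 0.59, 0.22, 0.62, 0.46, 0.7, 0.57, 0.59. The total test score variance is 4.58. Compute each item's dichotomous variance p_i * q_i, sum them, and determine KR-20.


For each item, compute p_i * q_i:
  Item 1: 0.23 * 0.77 = 0.1771
  Item 2: 0.26 * 0.74 = 0.1924
  Item 3: 0.75 * 0.25 = 0.1875
  Item 4: 0.58 * 0.42 = 0.2436
  Item 5: 0.47 * 0.53 = 0.2491
  Item 6: 0.59 * 0.41 = 0.2419
  Item 7: 0.22 * 0.78 = 0.1716
  Item 8: 0.62 * 0.38 = 0.2356
  Item 9: 0.46 * 0.54 = 0.2484
  Item 10: 0.7 * 0.3 = 0.21
  Item 11: 0.57 * 0.43 = 0.2451
  Item 12: 0.59 * 0.41 = 0.2419
Sum(p_i * q_i) = 0.1771 + 0.1924 + 0.1875 + 0.2436 + 0.2491 + 0.2419 + 0.1716 + 0.2356 + 0.2484 + 0.21 + 0.2451 + 0.2419 = 2.6442
KR-20 = (k/(k-1)) * (1 - Sum(p_i*q_i) / Var_total)
= (12/11) * (1 - 2.6442/4.58)
= 1.0909 * 0.4227
KR-20 = 0.4611

0.4611


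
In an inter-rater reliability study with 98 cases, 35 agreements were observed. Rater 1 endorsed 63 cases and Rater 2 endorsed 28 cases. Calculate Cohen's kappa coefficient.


P_o = 35/98 = 0.357143
P_e = (63*28 + 35*70) / 9604 = 0.438776
kappa = (P_o - P_e) / (1 - P_e)
kappa = (0.357143 - 0.438776) / (1 - 0.438776)
kappa = -0.1455

-0.1455


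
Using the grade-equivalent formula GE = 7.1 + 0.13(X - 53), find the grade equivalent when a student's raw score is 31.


raw - median = 31 - 53 = -22
slope * diff = 0.13 * -22 = -2.86
GE = 7.1 + -2.86
GE = 4.24

4.24


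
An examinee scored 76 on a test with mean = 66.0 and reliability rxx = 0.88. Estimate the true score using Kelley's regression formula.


T_est = rxx * X + (1 - rxx) * mean
T_est = 0.88 * 76 + 0.12 * 66.0
T_est = 66.88 + 7.92
T_est = 74.8

74.8


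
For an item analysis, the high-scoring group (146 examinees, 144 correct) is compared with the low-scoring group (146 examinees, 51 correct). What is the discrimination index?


p_upper = 144/146 = 0.9863
p_lower = 51/146 = 0.3493
D = 0.9863 - 0.3493 = 0.637

0.637


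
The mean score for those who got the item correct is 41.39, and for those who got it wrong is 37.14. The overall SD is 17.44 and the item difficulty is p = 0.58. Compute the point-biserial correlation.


q = 1 - p = 0.42
rpb = ((M1 - M0) / SD) * sqrt(p * q)
rpb = ((41.39 - 37.14) / 17.44) * sqrt(0.58 * 0.42)
rpb = 0.1203

0.1203


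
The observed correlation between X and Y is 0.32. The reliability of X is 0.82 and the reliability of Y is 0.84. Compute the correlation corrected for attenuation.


r_corrected = rxy / sqrt(rxx * ryy)
= 0.32 / sqrt(0.82 * 0.84)
= 0.32 / sqrt(0.6888)
= 0.32 / 0.82994
r_corrected = 0.3856

0.3856


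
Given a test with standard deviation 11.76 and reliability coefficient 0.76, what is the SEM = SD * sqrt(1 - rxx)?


SEM = SD * sqrt(1 - rxx)
SEM = 11.76 * sqrt(1 - 0.76)
SEM = 11.76 * sqrt(0.24) = 11.76 * 0.489898
SEM = 5.7612

5.7612


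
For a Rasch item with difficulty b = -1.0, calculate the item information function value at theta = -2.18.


P = 1/(1+exp(-(-2.18--1.0))) = 0.2351
I = P*(1-P) = 0.2351 * 0.7649
I = 0.1798

0.1798


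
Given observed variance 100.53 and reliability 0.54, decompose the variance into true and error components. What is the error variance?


var_true = rxx * var_obs = 0.54 * 100.53 = 54.2862
var_error = var_obs - var_true
var_error = 100.53 - 54.2862
var_error = 46.2438

46.2438


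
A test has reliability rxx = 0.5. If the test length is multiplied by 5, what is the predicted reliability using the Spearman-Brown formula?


r_new = (n * rxx) / (1 + (n-1) * rxx)
r_new = (5 * 0.5) / (1 + 4 * 0.5)
r_new = 2.5 / 3.0
r_new = 0.8333

0.8333


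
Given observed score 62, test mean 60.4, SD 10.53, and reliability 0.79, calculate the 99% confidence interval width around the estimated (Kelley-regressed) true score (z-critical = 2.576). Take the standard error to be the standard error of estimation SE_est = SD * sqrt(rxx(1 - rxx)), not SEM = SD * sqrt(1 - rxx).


True score estimate = 0.79*62 + 0.21*60.4 = 61.664
SE_est = SD * sqrt(rxx * (1 - rxx)) = 10.53 * sqrt(0.79 * 0.21) = 10.53 * sqrt(0.1659) = 4.288956
CI = T_est +/- z * SE_est, so width = 2 * z * SE_est = 2 * 2.576 * 4.288956
Width = 22.0967

22.0967


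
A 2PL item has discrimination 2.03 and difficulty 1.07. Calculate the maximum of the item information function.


For 2PL, max info at theta = b = 1.07
I_max = a^2 / 4 = 2.03^2 / 4
= 4.1209 / 4
I_max = 1.0302

1.0302


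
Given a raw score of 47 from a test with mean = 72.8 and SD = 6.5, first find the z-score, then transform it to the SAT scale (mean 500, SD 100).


z = (X - mean) / SD = (47 - 72.8) / 6.5
z = -25.8 / 6.5
z = -3.9692
SAT-scale = SAT = 500 + 100z
Carry z at full precision (z = -25.8 / 6.5) into the conversion:
SAT-scale = 500 + 100 * (-25.8 / 6.5) = 500 + -2580 / 6.5
SAT-scale = 500 + -396.9231
SAT-scale = 103.0769

103.0769


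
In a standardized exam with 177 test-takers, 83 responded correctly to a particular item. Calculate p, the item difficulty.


Item difficulty p = number correct / total examinees
p = 83 / 177
p = 0.4689

0.4689


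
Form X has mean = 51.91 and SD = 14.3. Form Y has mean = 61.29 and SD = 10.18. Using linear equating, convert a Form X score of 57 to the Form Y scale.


slope = SD_Y / SD_X = 10.18 / 14.3 ~ 0.7119
intercept = mean_Y - slope * mean_X = 61.29 - (10.18 / 14.3) * 51.91 ~ 24.3359
Y = slope * X + intercept. To avoid rounding drift from the rounded slope/intercept, evaluate the equivalent form Y = mean_Y + SD_Y * (X - mean_X) / SD_X at full precision:
Y = 61.29 + 10.18 * (57 - 51.91) / 14.3
Y = 61.29 + 10.18 * 5.09 / 14.3
Y = 61.29 + 51.8162 / 14.3
Y = 61.29 + 3.6235
Y = 64.9135

64.9135


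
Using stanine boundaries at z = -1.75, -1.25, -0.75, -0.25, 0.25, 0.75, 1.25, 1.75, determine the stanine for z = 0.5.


Stanine boundaries: [-1.75, -1.25, -0.75, -0.25, 0.25, 0.75, 1.25, 1.75]
z = 0.5
Check each boundary:
  z >= -1.75 -> could be stanine 2
  z >= -1.25 -> could be stanine 3
  z >= -0.75 -> could be stanine 4
  z >= -0.25 -> could be stanine 5
  z >= 0.25 -> could be stanine 6
  z < 0.75
  z < 1.25
  z < 1.75
Highest qualifying boundary gives stanine = 6

6


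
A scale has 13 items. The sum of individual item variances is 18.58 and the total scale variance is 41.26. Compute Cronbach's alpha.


alpha = (k/(k-1)) * (1 - sum(si^2)/s_total^2)
= (13/12) * (1 - 18.58/41.26)
alpha = 0.5955

0.5955


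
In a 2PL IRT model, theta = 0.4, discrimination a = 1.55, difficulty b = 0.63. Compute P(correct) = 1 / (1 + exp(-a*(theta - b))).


a*(theta - b) = 1.55 * (0.4 - 0.63) = -0.3565
exp(--0.3565) = 1.4283
P = 1 / (1 + 1.4283)
P = 0.4118

0.4118


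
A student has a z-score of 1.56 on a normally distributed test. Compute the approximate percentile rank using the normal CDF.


CDF(z) = 0.5 * (1 + erf(z/sqrt(2)))
erf(1.1031) = 0.8812
CDF = 0.9406
Percentile rank = 0.9406 * 100 = 94.06

94.06


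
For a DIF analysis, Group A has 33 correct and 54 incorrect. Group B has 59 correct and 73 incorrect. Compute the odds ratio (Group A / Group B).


Odds_A = 33/54 = 0.6111
Odds_B = 59/73 = 0.8082
OR = Odds_A / Odds_B = 0.6111 / 0.8082
Exactly, OR = (33 * 73) / (54 * 59) = 2409 / 3186
OR = 0.7561

0.7561


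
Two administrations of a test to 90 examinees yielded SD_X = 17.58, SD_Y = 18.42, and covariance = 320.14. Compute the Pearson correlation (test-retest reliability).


r = cov(X,Y) / (SD_X * SD_Y)
r = 320.14 / (17.58 * 18.42)
r = 320.14 / 323.8236
r = 0.9886

0.9886


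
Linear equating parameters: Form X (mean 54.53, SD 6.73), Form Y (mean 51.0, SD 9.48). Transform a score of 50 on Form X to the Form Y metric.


slope = SD_Y / SD_X = 9.48 / 6.73 ~ 1.4086
intercept = mean_Y - slope * mean_X = 51.0 - (9.48 / 6.73) * 54.53 ~ -25.8119
Y = slope * X + intercept. To avoid rounding drift from the rounded slope/intercept, evaluate the equivalent form Y = mean_Y + SD_Y * (X - mean_X) / SD_X at full precision:
Y = 51.0 + 9.48 * (50 - 54.53) / 6.73
Y = 51.0 - 9.48 * 4.53 / 6.73
Y = 51.0 - 42.9444 / 6.73
Y = 51.0 - 6.381
Y = 44.619

44.619


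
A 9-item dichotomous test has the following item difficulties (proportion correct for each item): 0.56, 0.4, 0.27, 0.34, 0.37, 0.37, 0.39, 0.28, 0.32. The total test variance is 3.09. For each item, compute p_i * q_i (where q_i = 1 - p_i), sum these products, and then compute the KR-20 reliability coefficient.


For each item, compute p_i * q_i:
  Item 1: 0.56 * 0.44 = 0.2464
  Item 2: 0.4 * 0.6 = 0.24
  Item 3: 0.27 * 0.73 = 0.1971
  Item 4: 0.34 * 0.66 = 0.2244
  Item 5: 0.37 * 0.63 = 0.2331
  Item 6: 0.37 * 0.63 = 0.2331
  Item 7: 0.39 * 0.61 = 0.2379
  Item 8: 0.28 * 0.72 = 0.2016
  Item 9: 0.32 * 0.68 = 0.2176
Sum(p_i * q_i) = 0.2464 + 0.24 + 0.1971 + 0.2244 + 0.2331 + 0.2331 + 0.2379 + 0.2016 + 0.2176 = 2.0312
KR-20 = (k/(k-1)) * (1 - Sum(p_i*q_i) / Var_total)
= (9/8) * (1 - 2.0312/3.09)
= 1.125 * 0.3427
KR-20 = 0.3855

0.3855


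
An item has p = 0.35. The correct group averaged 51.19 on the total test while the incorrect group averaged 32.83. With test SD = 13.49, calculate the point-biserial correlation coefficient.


q = 1 - p = 0.65
rpb = ((M1 - M0) / SD) * sqrt(p * q)
rpb = ((51.19 - 32.83) / 13.49) * sqrt(0.35 * 0.65)
rpb = 0.6492

0.6492


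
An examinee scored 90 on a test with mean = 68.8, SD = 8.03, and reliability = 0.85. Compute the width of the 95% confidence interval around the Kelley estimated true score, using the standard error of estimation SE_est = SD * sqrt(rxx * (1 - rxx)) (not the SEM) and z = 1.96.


True score estimate = 0.85*90 + 0.15*68.8 = 86.82
SE_est = SD * sqrt(rxx * (1 - rxx)) = 8.03 * sqrt(0.85 * 0.15) = 8.03 * sqrt(0.1275) = 2.867284
CI = T_est +/- z * SE_est, so width = 2 * z * SE_est = 2 * 1.96 * 2.867284
Width = 11.2398

11.2398


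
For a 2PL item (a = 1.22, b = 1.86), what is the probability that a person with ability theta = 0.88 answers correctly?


a*(theta - b) = 1.22 * (0.88 - 1.86) = -1.1956
exp(--1.1956) = 3.3055
P = 1 / (1 + 3.3055)
P = 0.2323

0.2323


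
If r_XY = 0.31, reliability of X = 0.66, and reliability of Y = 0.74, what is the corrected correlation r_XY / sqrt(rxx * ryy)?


r_corrected = rxy / sqrt(rxx * ryy)
= 0.31 / sqrt(0.66 * 0.74)
= 0.31 / sqrt(0.4884)
= 0.31 / 0.698856
r_corrected = 0.4436

0.4436


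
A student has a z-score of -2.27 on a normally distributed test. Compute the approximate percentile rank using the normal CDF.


CDF(z) = 0.5 * (1 + erf(z/sqrt(2)))
erf(-1.6051) = -0.9768
CDF = 0.0116
Percentile rank = 0.0116 * 100 = 1.16

1.16


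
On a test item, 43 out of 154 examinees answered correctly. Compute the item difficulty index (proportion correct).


Item difficulty p = number correct / total examinees
p = 43 / 154
p = 0.2792

0.2792


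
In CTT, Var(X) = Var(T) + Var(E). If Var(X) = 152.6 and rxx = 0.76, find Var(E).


var_true = rxx * var_obs = 0.76 * 152.6 = 115.976
var_error = var_obs - var_true
var_error = 152.6 - 115.976
var_error = 36.624

36.624


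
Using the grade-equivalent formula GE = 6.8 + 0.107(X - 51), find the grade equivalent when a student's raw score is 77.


raw - median = 77 - 51 = 26
slope * diff = 0.107 * 26 = 2.782
GE = 6.8 + 2.782
GE = 9.582

9.582


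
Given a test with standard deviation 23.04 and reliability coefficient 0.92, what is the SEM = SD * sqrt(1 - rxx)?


SEM = SD * sqrt(1 - rxx)
SEM = 23.04 * sqrt(1 - 0.92)
SEM = 23.04 * sqrt(0.08) = 23.04 * 0.282843
SEM = 6.5167

6.5167


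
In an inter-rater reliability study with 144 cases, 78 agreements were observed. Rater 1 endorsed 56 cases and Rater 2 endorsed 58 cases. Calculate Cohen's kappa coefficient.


P_o = 78/144 = 0.541667
P_e = (56*58 + 88*86) / 20736 = 0.521605
kappa = (P_o - P_e) / (1 - P_e)
kappa = (0.541667 - 0.521605) / (1 - 0.521605)
kappa = 0.0419

0.0419


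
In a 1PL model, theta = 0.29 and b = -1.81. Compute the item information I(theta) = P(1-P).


P = 1/(1+exp(-(0.29--1.81))) = 0.8909
I = P*(1-P) = 0.8909 * 0.1091
I = 0.0972

0.0972


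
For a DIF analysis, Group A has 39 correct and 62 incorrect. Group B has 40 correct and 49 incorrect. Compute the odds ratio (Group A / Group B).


Odds_A = 39/62 = 0.629
Odds_B = 40/49 = 0.8163
OR = Odds_A / Odds_B = 0.629 / 0.8163
Exactly, OR = (39 * 49) / (62 * 40) = 1911 / 2480
OR = 0.7706

0.7706


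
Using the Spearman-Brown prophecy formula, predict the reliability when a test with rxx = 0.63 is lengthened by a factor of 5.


r_new = (n * rxx) / (1 + (n-1) * rxx)
r_new = (5 * 0.63) / (1 + 4 * 0.63)
r_new = 3.15 / 3.52
r_new = 0.8949

0.8949


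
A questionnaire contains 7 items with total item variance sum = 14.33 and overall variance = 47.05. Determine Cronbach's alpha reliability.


alpha = (k/(k-1)) * (1 - sum(si^2)/s_total^2)
= (7/6) * (1 - 14.33/47.05)
alpha = 0.8113

0.8113


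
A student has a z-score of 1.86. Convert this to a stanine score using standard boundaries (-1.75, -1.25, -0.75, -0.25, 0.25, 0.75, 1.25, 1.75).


Stanine boundaries: [-1.75, -1.25, -0.75, -0.25, 0.25, 0.75, 1.25, 1.75]
z = 1.86
Check each boundary:
  z >= -1.75 -> could be stanine 2
  z >= -1.25 -> could be stanine 3
  z >= -0.75 -> could be stanine 4
  z >= -0.25 -> could be stanine 5
  z >= 0.25 -> could be stanine 6
  z >= 0.75 -> could be stanine 7
  z >= 1.25 -> could be stanine 8
  z >= 1.75 -> could be stanine 9
Highest qualifying boundary gives stanine = 9

9


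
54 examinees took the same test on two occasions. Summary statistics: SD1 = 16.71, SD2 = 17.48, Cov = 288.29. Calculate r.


r = cov(X,Y) / (SD_X * SD_Y)
r = 288.29 / (16.71 * 17.48)
r = 288.29 / 292.0908
r = 0.987

0.987


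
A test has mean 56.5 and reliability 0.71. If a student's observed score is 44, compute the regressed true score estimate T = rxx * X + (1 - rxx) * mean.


T_est = rxx * X + (1 - rxx) * mean
T_est = 0.71 * 44 + 0.29 * 56.5
T_est = 31.24 + 16.385
T_est = 47.625

47.625


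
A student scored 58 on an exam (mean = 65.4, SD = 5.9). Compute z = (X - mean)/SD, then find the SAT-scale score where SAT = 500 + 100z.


z = (X - mean) / SD = (58 - 65.4) / 5.9
z = -7.4 / 5.9
z = -1.2542
SAT-scale = SAT = 500 + 100z
Carry z at full precision (z = -7.4 / 5.9) into the conversion:
SAT-scale = 500 + 100 * (-7.4 / 5.9) = 500 + -740 / 5.9
SAT-scale = 500 + -125.4237
SAT-scale = 374.5763

374.5763


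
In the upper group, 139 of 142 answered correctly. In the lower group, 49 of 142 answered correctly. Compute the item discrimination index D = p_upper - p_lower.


p_upper = 139/142 = 0.9789
p_lower = 49/142 = 0.3451
D = 0.9789 - 0.3451 = 0.6338

0.6338
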